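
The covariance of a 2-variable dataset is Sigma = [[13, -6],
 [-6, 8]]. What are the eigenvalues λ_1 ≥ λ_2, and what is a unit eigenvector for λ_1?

Step 1 — characteristic polynomial of 2×2 Sigma:
  det(Sigma - λI) = λ² - trace · λ + det = 0.
  trace = 13 + 8 = 21, det = 13·8 - (-6)² = 68.
Step 2 — discriminant:
  Δ = trace² - 4·det = 441 - 272 = 169.
Step 3 — eigenvalues:
  λ = (trace ± √Δ)/2 = (21 ± 13)/2,
  λ_1 = 17,  λ_2 = 4.

Step 4 — unit eigenvector for λ_1: solve (Sigma - λ_1 I)v = 0. First row:
  (13 - 17)·v_x + (-6)·v_y = 0, i.e. (-4)·v_x + (-6)·v_y = 0,
  so v ∝ (b, λ_1 - a) = (-6, 4); multiply by -1 so the first entry is positive: u = (6, -4).
  ||u|| = √((6)² + (-4)²) = √(52) ≈ 7.2111,
  v_1 = u/||u|| ≈ (0.8321, -0.5547) (||v_1|| = 1).

λ_1 = 17,  λ_2 = 4;  v_1 ≈ (0.8321, -0.5547)


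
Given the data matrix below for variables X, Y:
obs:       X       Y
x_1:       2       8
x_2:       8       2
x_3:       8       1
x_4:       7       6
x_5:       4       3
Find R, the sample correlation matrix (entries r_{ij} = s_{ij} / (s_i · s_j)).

Step 1 — column means:
  mean(X) = (2 + 8 + 8 + 7 + 4) / 5 = 29/5 = 5.8
  mean(Y) = (8 + 2 + 1 + 6 + 3) / 5 = 20/5 = 4

Step 2 — sample variances and covariances s[i,j] = (1/(n-1)) · Σ_k (x_{k,i} - mean_i) · (x_{k,j} - mean_j), with n-1 = 4:
  s[X,X] = ((-3.8)·(-3.8) + (2.2)·(2.2) + (2.2)·(2.2) + (1.2)·(1.2) + (-1.8)·(-1.8)) / 4 = 28.8/4 = 7.2
  s[X,Y] = ((-3.8)·(4) + (2.2)·(-2) + (2.2)·(-3) + (1.2)·(2) + (-1.8)·(-1)) / 4 = -22/4 = -5.5
  s[Y,Y] = ((4)·(4) + (-2)·(-2) + (-3)·(-3) + (2)·(2) + (-1)·(-1)) / 4 = 34/4 = 8.5
  Sample standard deviations s_i = √(s[i,i]):
  s(X) = √(7.2) = 2.6833
  s(Y) = √(8.5) = 2.9155

Step 3 — r_{ij} = s_{ij} / (s_i · s_j):
  r[X,X] = 1 (diagonal).
  r[X,Y] = -5.5 / (2.6833 · 2.9155) = -5.5 / 7.823 = -0.7031
  r[Y,Y] = 1 (diagonal).

R is symmetric with unit diagonal. Assembling:

R = [[1, -0.7031],
 [-0.7031, 1]]


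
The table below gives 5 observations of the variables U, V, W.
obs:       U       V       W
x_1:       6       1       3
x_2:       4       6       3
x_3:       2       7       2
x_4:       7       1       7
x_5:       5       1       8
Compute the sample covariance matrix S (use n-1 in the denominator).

Step 1 — column means:
  mean(U) = (6 + 4 + 2 + 7 + 5) / 5 = 24/5 = 4.8
  mean(V) = (1 + 6 + 7 + 1 + 1) / 5 = 16/5 = 3.2
  mean(W) = (3 + 3 + 2 + 7 + 8) / 5 = 23/5 = 4.6

Step 2 — sample covariance S[i,j] = (1/(n-1)) · Σ_k (x_{k,i} - mean_i) · (x_{k,j} - mean_j), with n-1 = 4.
  S[U,U] = ((1.2)·(1.2) + (-0.8)·(-0.8) + (-2.8)·(-2.8) + (2.2)·(2.2) + (0.2)·(0.2)) / 4 = 14.8/4 = 3.7
  S[U,V] = ((1.2)·(-2.2) + (-0.8)·(2.8) + (-2.8)·(3.8) + (2.2)·(-2.2) + (0.2)·(-2.2)) / 4 = -20.8/4 = -5.2
  S[U,W] = ((1.2)·(-1.6) + (-0.8)·(-1.6) + (-2.8)·(-2.6) + (2.2)·(2.4) + (0.2)·(3.4)) / 4 = 12.6/4 = 3.15
  S[V,V] = ((-2.2)·(-2.2) + (2.8)·(2.8) + (3.8)·(3.8) + (-2.2)·(-2.2) + (-2.2)·(-2.2)) / 4 = 36.8/4 = 9.2
  S[V,W] = ((-2.2)·(-1.6) + (2.8)·(-1.6) + (3.8)·(-2.6) + (-2.2)·(2.4) + (-2.2)·(3.4)) / 4 = -23.6/4 = -5.9
  S[W,W] = ((-1.6)·(-1.6) + (-1.6)·(-1.6) + (-2.6)·(-2.6) + (2.4)·(2.4) + (3.4)·(3.4)) / 4 = 29.2/4 = 7.3

S is symmetric (S[j,i] = S[i,j]). Assembling:

S = [[3.7, -5.2, 3.15],
 [-5.2, 9.2, -5.9],
 [3.15, -5.9, 7.3]]


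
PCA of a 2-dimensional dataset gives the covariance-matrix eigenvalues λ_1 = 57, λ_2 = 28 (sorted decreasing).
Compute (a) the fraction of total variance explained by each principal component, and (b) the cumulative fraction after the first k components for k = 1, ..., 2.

Step 1 — total variance = trace(Sigma) = Σ λ_i = 57 + 28 = 85.

Step 2 — fraction explained by component i = λ_i / Σ λ:
  PC1: 57/85 = 0.6706
  PC2: 28/85 = 0.3294

Step 3 — cumulative fraction after k components = (λ_1 + ... + λ_k) / Σ λ:
  k = 1: 57/85 = 0.6706
  k = 2: (57 + 28)/85 = 85/85 = 1

Summary (fraction, with percent):

explained: PC1 0.6706 (67.06%), PC2 0.3294 (32.94%);  cumulative: 0.6706, 1


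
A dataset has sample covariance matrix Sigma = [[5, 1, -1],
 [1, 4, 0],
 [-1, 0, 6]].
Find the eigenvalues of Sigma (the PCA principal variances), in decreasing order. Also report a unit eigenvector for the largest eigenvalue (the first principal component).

Step 1 — characteristic polynomial p(λ) = det(λI - Sigma) = λ³ - tr·λ² + c_1·λ - det, where tr = trace, c_1 = sum of the principal 2×2 minors, det = det(Sigma):
  tr = 5 + 4 + 6 = 15,
  c_1 = (5·4 - (1)²) + (5·6 - (-1)²) + (4·6 - (0)²) = 19 + 29 + 24 = 72,
  det = 5·(4·6 - (0)²) - (1)·((1)·6 - (0)·(-1)) + (-1)·((1)·(0) - 4·(-1)) = 5·(24) - (1)·(6) + (-1)·(4) = 110.
  So p(λ) = λ³ - 15λ² + 72λ - 110.
Step 2 — look for an integer root (rational root theorem: any rational root is an integer divisor of 110). Testing λ = 5:
  p(5) = 125 - 375 + 360 - 110 = 0  ✓
  Dividing out (λ - 5): p(λ) = (λ - 5)(λ² - 10λ + 22).
Step 3 — remaining eigenvalues from the quadratic λ² - 10λ + 22 = 0:
  Δ = 10² - 4·22 = 100 - 88 = 12,  λ = (10 ± √12)/2 = (10 ± 3.4641)/2 ≈ 6.7321 or 3.2679.
  Sorted: λ_1 = 6.7321,  λ_2 = 5,  λ_3 = 3.2679  (check: sum = 15 = tr ✓).

Step 4 — unit eigenvector for λ_1 ≈ 6.7321: v spans the null space of (Sigma - λ_1 I), whose rows are
  r_1 = (-1.7321, 1, -1),  r_2 = (1, -2.7321, 0),  r_3 = (-1, 0, -0.7321).
  v is orthogonal to every row, so take v ∝ r_1 × r_2 = ((1)·(0) - (-1)·(-2.7321), (-1)·(1) - (-1.7321)·(0), (-1.7321)·(-2.7321) - (1)·(1)) ≈ (-2.7321, -1, 3.7321).
  Rescale (multiply by -1 so the first nonzero entry is positive): u = (2.7321, 1, -3.7321).
  ||u|| = √((2.7321)² + (1)² + (-3.7321)²) = √(22.3923) ≈ 4.7321,  v_1 = u/||u|| ≈ (0.5774, 0.2113, -0.7887) (||v_1|| = 1).

λ_1 = 6.7321,  λ_2 = 5,  λ_3 = 3.2679;  v_1 ≈ (0.5774, 0.2113, -0.7887)


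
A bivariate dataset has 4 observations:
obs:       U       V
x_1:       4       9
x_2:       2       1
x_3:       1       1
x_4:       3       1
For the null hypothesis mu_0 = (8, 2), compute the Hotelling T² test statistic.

Step 1 — sample mean vector:
  mean(U) = (4 + 2 + 1 + 3) / 4 = 10/4 = 2.5
  mean(V) = (9 + 1 + 1 + 1) / 4 = 12/4 = 3
  x̄ = (2.5, 3),  deviation x̄ - mu_0 = (2.5, 3) - (8, 2) = (-5.5, 1).

Step 2 — sample covariance matrix, S[i,j] = (1/(n-1)) · Σ_k (x_{k,i} - mean_i) · (x_{k,j} - mean_j), divisor n-1 = 3:
  S[U,U] = ((1.5)·(1.5) + (-0.5)·(-0.5) + (-1.5)·(-1.5) + (0.5)·(0.5)) / 3 = 5/3 = 1.6667
  S[U,V] = ((1.5)·(6) + (-0.5)·(-2) + (-1.5)·(-2) + (0.5)·(-2)) / 3 = 12/3 = 4
  S[V,V] = ((6)·(6) + (-2)·(-2) + (-2)·(-2) + (-2)·(-2)) / 3 = 48/3 = 16
  S = [[1.6667, 4],
 [4, 16]].

Step 3 — invert S. det(S) = 1.6667·16 - (4)² = 10.6667.
  S^{-1} = (1/det) · [[d, -b], [-b, a]] = [[1.5, -0.375],
 [-0.375, 0.1563]].

Step 4 — quadratic form (x̄ - mu_0)^T · S^{-1} · (x̄ - mu_0):
  S^{-1} · (x̄ - mu_0) = (-8.625, 2.2188),
  (x̄ - mu_0)^T · [...] = (-5.5)·(-8.625) + (1)·(2.2188) = 49.6563.

Step 5 — scale by n: T² = 4 · 49.6563 = 198.625.

T² ≈ 198.625


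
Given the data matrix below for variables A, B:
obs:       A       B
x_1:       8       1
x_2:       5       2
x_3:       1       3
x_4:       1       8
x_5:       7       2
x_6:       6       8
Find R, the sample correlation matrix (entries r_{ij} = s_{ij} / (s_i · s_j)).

Step 1 — column means:
  mean(A) = (8 + 5 + 1 + 1 + 7 + 6) / 6 = 28/6 = 4.6667
  mean(B) = (1 + 2 + 3 + 8 + 2 + 8) / 6 = 24/6 = 4

Step 2 — sample variances and covariances s[i,j] = (1/(n-1)) · Σ_k (x_{k,i} - mean_i) · (x_{k,j} - mean_j), with n-1 = 5:
  s[A,A] = ((3.3333)·(3.3333) + (0.3333)·(0.3333) + (-3.6667)·(-3.6667) + (-3.6667)·(-3.6667) + (2.3333)·(2.3333) + (1.3333)·(1.3333)) / 5 = 45.3333/5 = 9.0667
  s[A,B] = ((3.3333)·(-3) + (0.3333)·(-2) + (-3.6667)·(-1) + (-3.6667)·(4) + (2.3333)·(-2) + (1.3333)·(4)) / 5 = -21/5 = -4.2
  s[B,B] = ((-3)·(-3) + (-2)·(-2) + (-1)·(-1) + (4)·(4) + (-2)·(-2) + (4)·(4)) / 5 = 50/5 = 10
  Sample standard deviations s_i = √(s[i,i]):
  s(A) = √(9.0667) = 3.0111
  s(B) = √(10) = 3.1623

Step 3 — r_{ij} = s_{ij} / (s_i · s_j):
  r[A,A] = 1 (diagonal).
  r[A,B] = -4.2 / (3.0111 · 3.1623) = -4.2 / 9.5219 = -0.4411
  r[B,B] = 1 (diagonal).

R is symmetric with unit diagonal. Assembling:

R = [[1, -0.4411],
 [-0.4411, 1]]


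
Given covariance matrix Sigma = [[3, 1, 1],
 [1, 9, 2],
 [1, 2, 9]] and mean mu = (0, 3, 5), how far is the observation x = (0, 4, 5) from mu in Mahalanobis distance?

Step 1 — centre the observation: (x - mu) = (0, 1, 0).

Step 2 — invert Sigma (cofactor / det for 3×3, or solve directly):
  Sigma^{-1} = [[0.3548, -0.0323, -0.0323],
 [-0.0323, 0.1198, -0.023],
 [-0.0323, -0.023, 0.1198]].

Step 3 — form the quadratic (x - mu)^T · Sigma^{-1} · (x - mu):
  Sigma^{-1} · (x - mu) = (-0.0323, 0.1198, -0.023).
  (x - mu)^T · [Sigma^{-1} · (x - mu)] = (0)·(-0.0323) + (1)·(0.1198) + (0)·(-0.023) = 0.1198.

Step 4 — take square root: d = √(0.1198) ≈ 0.3461.

d(x, mu) = √(0.1198) ≈ 0.3461


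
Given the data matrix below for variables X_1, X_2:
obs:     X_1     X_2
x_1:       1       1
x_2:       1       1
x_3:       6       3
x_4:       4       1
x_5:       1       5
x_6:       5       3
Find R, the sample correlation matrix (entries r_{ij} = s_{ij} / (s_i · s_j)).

Step 1 — column means:
  mean(X_1) = (1 + 1 + 6 + 4 + 1 + 5) / 6 = 18/6 = 3
  mean(X_2) = (1 + 1 + 3 + 1 + 5 + 3) / 6 = 14/6 = 2.3333

Step 2 — sample variances and covariances s[i,j] = (1/(n-1)) · Σ_k (x_{k,i} - mean_i) · (x_{k,j} - mean_j), with n-1 = 5:
  s[X_1,X_1] = ((-2)·(-2) + (-2)·(-2) + (3)·(3) + (1)·(1) + (-2)·(-2) + (2)·(2)) / 5 = 26/5 = 5.2
  s[X_1,X_2] = ((-2)·(-1.3333) + (-2)·(-1.3333) + (3)·(0.6667) + (1)·(-1.3333) + (-2)·(2.6667) + (2)·(0.6667)) / 5 = 2/5 = 0.4
  s[X_2,X_2] = ((-1.3333)·(-1.3333) + (-1.3333)·(-1.3333) + (0.6667)·(0.6667) + (-1.3333)·(-1.3333) + (2.6667)·(2.6667) + (0.6667)·(0.6667)) / 5 = 13.3333/5 = 2.6667
  Sample standard deviations s_i = √(s[i,i]):
  s(X_1) = √(5.2) = 2.2804
  s(X_2) = √(2.6667) = 1.633

Step 3 — r_{ij} = s_{ij} / (s_i · s_j):
  r[X_1,X_1] = 1 (diagonal).
  r[X_1,X_2] = 0.4 / (2.2804 · 1.633) = 0.4 / 3.7238 = 0.1074
  r[X_2,X_2] = 1 (diagonal).

R is symmetric with unit diagonal. Assembling:

R = [[1, 0.1074],
 [0.1074, 1]]


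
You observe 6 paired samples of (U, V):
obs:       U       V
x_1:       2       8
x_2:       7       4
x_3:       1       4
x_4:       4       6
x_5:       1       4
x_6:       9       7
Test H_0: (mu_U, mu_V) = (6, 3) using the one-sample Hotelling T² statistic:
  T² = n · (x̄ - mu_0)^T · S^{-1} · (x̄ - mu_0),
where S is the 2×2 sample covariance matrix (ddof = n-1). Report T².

Step 1 — sample mean vector:
  mean(U) = (2 + 7 + 1 + 4 + 1 + 9) / 6 = 24/6 = 4
  mean(V) = (8 + 4 + 4 + 6 + 4 + 7) / 6 = 33/6 = 5.5
  x̄ = (4, 5.5),  deviation x̄ - mu_0 = (4, 5.5) - (6, 3) = (-2, 2.5).

Step 2 — sample covariance matrix, S[i,j] = (1/(n-1)) · Σ_k (x_{k,i} - mean_i) · (x_{k,j} - mean_j), divisor n-1 = 5:
  S[U,U] = ((-2)·(-2) + (3)·(3) + (-3)·(-3) + (0)·(0) + (-3)·(-3) + (5)·(5)) / 5 = 56/5 = 11.2
  S[U,V] = ((-2)·(2.5) + (3)·(-1.5) + (-3)·(-1.5) + (0)·(0.5) + (-3)·(-1.5) + (5)·(1.5)) / 5 = 7/5 = 1.4
  S[V,V] = ((2.5)·(2.5) + (-1.5)·(-1.5) + (-1.5)·(-1.5) + (0.5)·(0.5) + (-1.5)·(-1.5) + (1.5)·(1.5)) / 5 = 15.5/5 = 3.1
  S = [[11.2, 1.4],
 [1.4, 3.1]].

Step 3 — invert S. det(S) = 11.2·3.1 - (1.4)² = 32.76.
  S^{-1} = (1/det) · [[d, -b], [-b, a]] = [[0.0946, -0.0427],
 [-0.0427, 0.3419]].

Step 4 — quadratic form (x̄ - mu_0)^T · S^{-1} · (x̄ - mu_0):
  S^{-1} · (x̄ - mu_0) = (-0.2961, 0.9402),
  (x̄ - mu_0)^T · [...] = (-2)·(-0.2961) + (2.5)·(0.9402) = 2.9426.

Step 5 — scale by n: T² = 6 · 2.9426 = 17.6557.

T² ≈ 17.6557


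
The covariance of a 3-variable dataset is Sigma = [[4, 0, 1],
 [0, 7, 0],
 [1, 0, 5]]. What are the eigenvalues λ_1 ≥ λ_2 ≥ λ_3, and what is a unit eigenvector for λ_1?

Step 1 — characteristic polynomial p(λ) = det(λI - Sigma) = λ³ - tr·λ² + c_1·λ - det, where tr = trace, c_1 = sum of the principal 2×2 minors, det = det(Sigma):
  tr = 4 + 7 + 5 = 16,
  c_1 = (4·7 - (0)²) + (4·5 - (1)²) + (7·5 - (0)²) = 28 + 19 + 35 = 82,
  det = 4·(7·5 - (0)²) - (0)·((0)·5 - (0)·(1)) + (1)·((0)·(0) - 7·(1)) = 4·(35) - (0)·(0) + (1)·(-7) = 133.
  So p(λ) = λ³ - 16λ² + 82λ - 133.
Step 2 — look for an integer root (rational root theorem: any rational root is an integer divisor of 133). Testing λ = 7:
  p(7) = 343 - 784 + 574 - 133 = 0  ✓
  Dividing out (λ - 7): p(λ) = (λ - 7)(λ² - 9λ + 19).
Step 3 — remaining eigenvalues from the quadratic λ² - 9λ + 19 = 0:
  Δ = 9² - 4·19 = 81 - 76 = 5,  λ = (9 ± √5)/2 = (9 ± 2.2361)/2 ≈ 5.618 or 3.382.
  Sorted: λ_1 = 7,  λ_2 = 5.618,  λ_3 = 3.382  (check: sum = 16 = tr ✓).

Step 4 — unit eigenvector for λ_1 = 7: v spans the null space of (Sigma - λ_1 I), whose rows are
  r_1 = (-3, 0, 1),  r_2 = (0, 0, 0),  r_3 = (1, 0, -2).
  v is orthogonal to every row, so take v ∝ r_1 × r_3 = ((0)·(-2) - (1)·(0), (1)·(1) - (-3)·(-2), (-3)·(0) - (0)·(1)) = (0, -5, 0).
  Rescale (divide by 5; multiply by -1 so the first nonzero entry is positive): u = (0, 1, 0).
  ||u|| = √((0)² + (1)² + (0)²) = √(1) = 1,  v_1 = u/||u|| ≈ (0, 1, 0) (||v_1|| = 1).

λ_1 = 7,  λ_2 = 5.618,  λ_3 = 3.382;  v_1 ≈ (0, 1, 0)


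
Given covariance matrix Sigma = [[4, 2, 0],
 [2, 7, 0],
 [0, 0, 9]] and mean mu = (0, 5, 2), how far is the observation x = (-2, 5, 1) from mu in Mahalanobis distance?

Step 1 — centre the observation: (x - mu) = (-2, 0, -1).

Step 2 — invert Sigma (cofactor / det for 3×3, or solve directly):
  Sigma^{-1} = [[0.2917, -0.0833, 0],
 [-0.0833, 0.1667, 0],
 [0, 0, 0.1111]].

Step 3 — form the quadratic (x - mu)^T · Sigma^{-1} · (x - mu):
  Sigma^{-1} · (x - mu) = (-0.5833, 0.1667, -0.1111).
  (x - mu)^T · [Sigma^{-1} · (x - mu)] = (-2)·(-0.5833) + (0)·(0.1667) + (-1)·(-0.1111) = 1.2778.

Step 4 — take square root: d = √(1.2778) ≈ 1.1304.

d(x, mu) = √(1.2778) ≈ 1.1304


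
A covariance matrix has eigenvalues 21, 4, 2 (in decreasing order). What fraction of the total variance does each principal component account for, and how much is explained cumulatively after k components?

Step 1 — total variance = trace(Sigma) = Σ λ_i = 21 + 4 + 2 = 27.

Step 2 — fraction explained by component i = λ_i / Σ λ:
  PC1: 21/27 = 0.7778
  PC2: 4/27 = 0.1481
  PC3: 2/27 = 0.0741

Step 3 — cumulative fraction after k components = (λ_1 + ... + λ_k) / Σ λ:
  k = 1: 21/27 = 0.7778
  k = 2: (21 + 4)/27 = 25/27 = 0.9259
  k = 3: (21 + 4 + 2)/27 = 27/27 = 1

Summary (fraction, with percent):

explained: PC1 0.7778 (77.78%), PC2 0.1481 (14.81%), PC3 0.0741 (7.41%);  cumulative: 0.7778, 0.9259, 1


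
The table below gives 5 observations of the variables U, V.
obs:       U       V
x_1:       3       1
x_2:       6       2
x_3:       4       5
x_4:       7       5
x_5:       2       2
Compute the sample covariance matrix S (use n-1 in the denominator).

Step 1 — column means:
  mean(U) = (3 + 6 + 4 + 7 + 2) / 5 = 22/5 = 4.4
  mean(V) = (1 + 2 + 5 + 5 + 2) / 5 = 15/5 = 3

Step 2 — sample covariance S[i,j] = (1/(n-1)) · Σ_k (x_{k,i} - mean_i) · (x_{k,j} - mean_j), with n-1 = 4.
  S[U,U] = ((-1.4)·(-1.4) + (1.6)·(1.6) + (-0.4)·(-0.4) + (2.6)·(2.6) + (-2.4)·(-2.4)) / 4 = 17.2/4 = 4.3
  S[U,V] = ((-1.4)·(-2) + (1.6)·(-1) + (-0.4)·(2) + (2.6)·(2) + (-2.4)·(-1)) / 4 = 8/4 = 2
  S[V,V] = ((-2)·(-2) + (-1)·(-1) + (2)·(2) + (2)·(2) + (-1)·(-1)) / 4 = 14/4 = 3.5

S is symmetric (S[j,i] = S[i,j]). Assembling:

S = [[4.3, 2],
 [2, 3.5]]


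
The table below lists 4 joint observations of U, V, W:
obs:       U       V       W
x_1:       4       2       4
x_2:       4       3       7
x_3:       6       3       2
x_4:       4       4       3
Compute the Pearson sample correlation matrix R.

Step 1 — column means:
  mean(U) = (4 + 4 + 6 + 4) / 4 = 18/4 = 4.5
  mean(V) = (2 + 3 + 3 + 4) / 4 = 12/4 = 3
  mean(W) = (4 + 7 + 2 + 3) / 4 = 16/4 = 4

Step 2 — sample variances and covariances s[i,j] = (1/(n-1)) · Σ_k (x_{k,i} - mean_i) · (x_{k,j} - mean_j), with n-1 = 3:
  s[U,U] = ((-0.5)·(-0.5) + (-0.5)·(-0.5) + (1.5)·(1.5) + (-0.5)·(-0.5)) / 3 = 3/3 = 1
  s[U,V] = ((-0.5)·(-1) + (-0.5)·(0) + (1.5)·(0) + (-0.5)·(1)) / 3 = 0/3 = 0
  s[U,W] = ((-0.5)·(0) + (-0.5)·(3) + (1.5)·(-2) + (-0.5)·(-1)) / 3 = -4/3 = -1.3333
  s[V,V] = ((-1)·(-1) + (0)·(0) + (0)·(0) + (1)·(1)) / 3 = 2/3 = 0.6667
  s[V,W] = ((-1)·(0) + (0)·(3) + (0)·(-2) + (1)·(-1)) / 3 = -1/3 = -0.3333
  s[W,W] = ((0)·(0) + (3)·(3) + (-2)·(-2) + (-1)·(-1)) / 3 = 14/3 = 4.6667
  Sample standard deviations s_i = √(s[i,i]):
  s(U) = √(1) = 1
  s(V) = √(0.6667) = 0.8165
  s(W) = √(4.6667) = 2.1602

Step 3 — r_{ij} = s_{ij} / (s_i · s_j):
  r[U,U] = 1 (diagonal).
  r[U,V] = 0 / (1 · 0.8165) = 0 / 0.8165 = 0
  r[U,W] = -1.3333 / (1 · 2.1602) = -1.3333 / 2.1602 = -0.6172
  r[V,V] = 1 (diagonal).
  r[V,W] = -0.3333 / (0.8165 · 2.1602) = -0.3333 / 1.7638 = -0.189
  r[W,W] = 1 (diagonal).

R is symmetric with unit diagonal. Assembling:

R = [[1, 0, -0.6172],
 [0, 1, -0.189],
 [-0.6172, -0.189, 1]]


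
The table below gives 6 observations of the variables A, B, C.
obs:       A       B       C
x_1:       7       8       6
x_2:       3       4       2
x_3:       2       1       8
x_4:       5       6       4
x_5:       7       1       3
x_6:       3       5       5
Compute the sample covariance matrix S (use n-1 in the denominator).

Step 1 — column means:
  mean(A) = (7 + 3 + 2 + 5 + 7 + 3) / 6 = 27/6 = 4.5
  mean(B) = (8 + 4 + 1 + 6 + 1 + 5) / 6 = 25/6 = 4.1667
  mean(C) = (6 + 2 + 8 + 4 + 3 + 5) / 6 = 28/6 = 4.6667

Step 2 — sample covariance S[i,j] = (1/(n-1)) · Σ_k (x_{k,i} - mean_i) · (x_{k,j} - mean_j), with n-1 = 5.
  S[A,A] = ((2.5)·(2.5) + (-1.5)·(-1.5) + (-2.5)·(-2.5) + (0.5)·(0.5) + (2.5)·(2.5) + (-1.5)·(-1.5)) / 5 = 23.5/5 = 4.7
  S[A,B] = ((2.5)·(3.8333) + (-1.5)·(-0.1667) + (-2.5)·(-3.1667) + (0.5)·(1.8333) + (2.5)·(-3.1667) + (-1.5)·(0.8333)) / 5 = 9.5/5 = 1.9
  S[A,C] = ((2.5)·(1.3333) + (-1.5)·(-2.6667) + (-2.5)·(3.3333) + (0.5)·(-0.6667) + (2.5)·(-1.6667) + (-1.5)·(0.3333)) / 5 = -6/5 = -1.2
  S[B,B] = ((3.8333)·(3.8333) + (-0.1667)·(-0.1667) + (-3.1667)·(-3.1667) + (1.8333)·(1.8333) + (-3.1667)·(-3.1667) + (0.8333)·(0.8333)) / 5 = 38.8333/5 = 7.7667
  S[B,C] = ((3.8333)·(1.3333) + (-0.1667)·(-2.6667) + (-3.1667)·(3.3333) + (1.8333)·(-0.6667) + (-3.1667)·(-1.6667) + (0.8333)·(0.3333)) / 5 = -0.6667/5 = -0.1333
  S[C,C] = ((1.3333)·(1.3333) + (-2.6667)·(-2.6667) + (3.3333)·(3.3333) + (-0.6667)·(-0.6667) + (-1.6667)·(-1.6667) + (0.3333)·(0.3333)) / 5 = 23.3333/5 = 4.6667

S is symmetric (S[j,i] = S[i,j]). Assembling:

S = [[4.7, 1.9, -1.2],
 [1.9, 7.7667, -0.1333],
 [-1.2, -0.1333, 4.6667]]


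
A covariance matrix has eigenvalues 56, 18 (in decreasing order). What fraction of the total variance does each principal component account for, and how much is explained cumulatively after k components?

Step 1 — total variance = trace(Sigma) = Σ λ_i = 56 + 18 = 74.

Step 2 — fraction explained by component i = λ_i / Σ λ:
  PC1: 56/74 = 0.7568
  PC2: 18/74 = 0.2432

Step 3 — cumulative fraction after k components = (λ_1 + ... + λ_k) / Σ λ:
  k = 1: 56/74 = 0.7568
  k = 2: (56 + 18)/74 = 74/74 = 1

Summary (fraction, with percent):

explained: PC1 0.7568 (75.68%), PC2 0.2432 (24.32%);  cumulative: 0.7568, 1


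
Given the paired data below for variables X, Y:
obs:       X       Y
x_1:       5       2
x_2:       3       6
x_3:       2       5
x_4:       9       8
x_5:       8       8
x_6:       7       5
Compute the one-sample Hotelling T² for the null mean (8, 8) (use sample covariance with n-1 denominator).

Step 1 — sample mean vector:
  mean(X) = (5 + 3 + 2 + 9 + 8 + 7) / 6 = 34/6 = 5.6667
  mean(Y) = (2 + 6 + 5 + 8 + 8 + 5) / 6 = 34/6 = 5.6667
  x̄ = (5.6667, 5.6667),  deviation x̄ - mu_0 = (5.6667, 5.6667) - (8, 8) = (-2.3333, -2.3333).

Step 2 — sample covariance matrix, S[i,j] = (1/(n-1)) · Σ_k (x_{k,i} - mean_i) · (x_{k,j} - mean_j), divisor n-1 = 5:
  S[X,X] = ((-0.6667)·(-0.6667) + (-2.6667)·(-2.6667) + (-3.6667)·(-3.6667) + (3.3333)·(3.3333) + (2.3333)·(2.3333) + (1.3333)·(1.3333)) / 5 = 39.3333/5 = 7.8667
  S[X,Y] = ((-0.6667)·(-3.6667) + (-2.6667)·(0.3333) + (-3.6667)·(-0.6667) + (3.3333)·(2.3333) + (2.3333)·(2.3333) + (1.3333)·(-0.6667)) / 5 = 16.3333/5 = 3.2667
  S[Y,Y] = ((-3.6667)·(-3.6667) + (0.3333)·(0.3333) + (-0.6667)·(-0.6667) + (2.3333)·(2.3333) + (2.3333)·(2.3333) + (-0.6667)·(-0.6667)) / 5 = 25.3333/5 = 5.0667
  S = [[7.8667, 3.2667],
 [3.2667, 5.0667]].

Step 3 — invert S. det(S) = 7.8667·5.0667 - (3.2667)² = 29.1867.
  S^{-1} = (1/det) · [[d, -b], [-b, a]] = [[0.1736, -0.1119],
 [-0.1119, 0.2695]].

Step 4 — quadratic form (x̄ - mu_0)^T · S^{-1} · (x̄ - mu_0):
  S^{-1} · (x̄ - mu_0) = (-0.1439, -0.3677),
  (x̄ - mu_0)^T · [...] = (-2.3333)·(-0.1439) + (-2.3333)·(-0.3677) = 1.1938.

Step 5 — scale by n: T² = 6 · 1.1938 = 7.1631.

T² ≈ 7.1631


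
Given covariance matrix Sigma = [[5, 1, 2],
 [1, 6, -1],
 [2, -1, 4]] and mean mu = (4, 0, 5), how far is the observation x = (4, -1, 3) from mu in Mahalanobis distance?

Step 1 — centre the observation: (x - mu) = (0, -1, -2).

Step 2 — invert Sigma (cofactor / det for 3×3, or solve directly):
  Sigma^{-1} = [[0.2771, -0.0723, -0.1566],
 [-0.0723, 0.1928, 0.0843],
 [-0.1566, 0.0843, 0.3494]].

Step 3 — form the quadratic (x - mu)^T · Sigma^{-1} · (x - mu):
  Sigma^{-1} · (x - mu) = (0.3855, -0.3614, -0.7831).
  (x - mu)^T · [Sigma^{-1} · (x - mu)] = (0)·(0.3855) + (-1)·(-0.3614) + (-2)·(-0.7831) = 1.9277.

Step 4 — take square root: d = √(1.9277) ≈ 1.3884.

d(x, mu) = √(1.9277) ≈ 1.3884


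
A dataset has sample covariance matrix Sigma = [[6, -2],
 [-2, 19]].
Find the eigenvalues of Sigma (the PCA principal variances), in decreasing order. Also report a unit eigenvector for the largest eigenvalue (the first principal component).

Step 1 — characteristic polynomial of 2×2 Sigma:
  det(Sigma - λI) = λ² - trace · λ + det = 0.
  trace = 6 + 19 = 25, det = 6·19 - (-2)² = 110.
Step 2 — discriminant:
  Δ = trace² - 4·det = 625 - 440 = 185.
Step 3 — eigenvalues:
  λ = (trace ± √Δ)/2 = (25 ± 13.6015)/2,
  λ_1 = 19.3007,  λ_2 = 5.6993.

Step 4 — unit eigenvector for λ_1: solve (Sigma - λ_1 I)v = 0. First row:
  (6 - 19.3007)·v_x + (-2)·v_y = 0, i.e. (-13.3007)·v_x + (-2)·v_y = 0,
  so v ∝ (b, λ_1 - a) = (-2, 13.3007); multiply by -1 so the first entry is positive: u = (2, -13.3007).
  ||u|| = √((2)² + (-13.3007)²) = √(180.9096) ≈ 13.4503,
  v_1 = u/||u|| ≈ (0.1487, -0.9889) (||v_1|| = 1).

λ_1 = 19.3007,  λ_2 = 5.6993;  v_1 ≈ (0.1487, -0.9889)


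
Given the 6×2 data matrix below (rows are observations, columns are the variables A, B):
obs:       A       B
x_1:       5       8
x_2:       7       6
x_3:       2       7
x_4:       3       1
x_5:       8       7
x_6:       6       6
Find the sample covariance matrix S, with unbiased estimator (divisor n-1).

Step 1 — column means:
  mean(A) = (5 + 7 + 2 + 3 + 8 + 6) / 6 = 31/6 = 5.1667
  mean(B) = (8 + 6 + 7 + 1 + 7 + 6) / 6 = 35/6 = 5.8333

Step 2 — sample covariance S[i,j] = (1/(n-1)) · Σ_k (x_{k,i} - mean_i) · (x_{k,j} - mean_j), with n-1 = 5.
  S[A,A] = ((-0.1667)·(-0.1667) + (1.8333)·(1.8333) + (-3.1667)·(-3.1667) + (-2.1667)·(-2.1667) + (2.8333)·(2.8333) + (0.8333)·(0.8333)) / 5 = 26.8333/5 = 5.3667
  S[A,B] = ((-0.1667)·(2.1667) + (1.8333)·(0.1667) + (-3.1667)·(1.1667) + (-2.1667)·(-4.8333) + (2.8333)·(1.1667) + (0.8333)·(0.1667)) / 5 = 10.1667/5 = 2.0333
  S[B,B] = ((2.1667)·(2.1667) + (0.1667)·(0.1667) + (1.1667)·(1.1667) + (-4.8333)·(-4.8333) + (1.1667)·(1.1667) + (0.1667)·(0.1667)) / 5 = 30.8333/5 = 6.1667

S is symmetric (S[j,i] = S[i,j]). Assembling:

S = [[5.3667, 2.0333],
 [2.0333, 6.1667]]


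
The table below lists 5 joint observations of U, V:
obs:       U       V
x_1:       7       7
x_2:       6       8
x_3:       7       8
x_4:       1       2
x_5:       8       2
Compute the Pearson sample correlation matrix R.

Step 1 — column means:
  mean(U) = (7 + 6 + 7 + 1 + 8) / 5 = 29/5 = 5.8
  mean(V) = (7 + 8 + 8 + 2 + 2) / 5 = 27/5 = 5.4

Step 2 — sample variances and covariances s[i,j] = (1/(n-1)) · Σ_k (x_{k,i} - mean_i) · (x_{k,j} - mean_j), with n-1 = 4:
  s[U,U] = ((1.2)·(1.2) + (0.2)·(0.2) + (1.2)·(1.2) + (-4.8)·(-4.8) + (2.2)·(2.2)) / 4 = 30.8/4 = 7.7
  s[U,V] = ((1.2)·(1.6) + (0.2)·(2.6) + (1.2)·(2.6) + (-4.8)·(-3.4) + (2.2)·(-3.4)) / 4 = 14.4/4 = 3.6
  s[V,V] = ((1.6)·(1.6) + (2.6)·(2.6) + (2.6)·(2.6) + (-3.4)·(-3.4) + (-3.4)·(-3.4)) / 4 = 39.2/4 = 9.8
  Sample standard deviations s_i = √(s[i,i]):
  s(U) = √(7.7) = 2.7749
  s(V) = √(9.8) = 3.1305

Step 3 — r_{ij} = s_{ij} / (s_i · s_j):
  r[U,U] = 1 (diagonal).
  r[U,V] = 3.6 / (2.7749 · 3.1305) = 3.6 / 8.6868 = 0.4144
  r[V,V] = 1 (diagonal).

R is symmetric with unit diagonal. Assembling:

R = [[1, 0.4144],
 [0.4144, 1]]


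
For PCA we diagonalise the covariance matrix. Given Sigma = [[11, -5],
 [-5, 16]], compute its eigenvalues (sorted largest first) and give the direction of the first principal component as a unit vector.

Step 1 — characteristic polynomial of 2×2 Sigma:
  det(Sigma - λI) = λ² - trace · λ + det = 0.
  trace = 11 + 16 = 27, det = 11·16 - (-5)² = 151.
Step 2 — discriminant:
  Δ = trace² - 4·det = 729 - 604 = 125.
Step 3 — eigenvalues:
  λ = (trace ± √Δ)/2 = (27 ± 11.1803)/2,
  λ_1 = 19.0902,  λ_2 = 7.9098.

Step 4 — unit eigenvector for λ_1: solve (Sigma - λ_1 I)v = 0. First row:
  (11 - 19.0902)·v_x + (-5)·v_y = 0, i.e. (-8.0902)·v_x + (-5)·v_y = 0,
  so v ∝ (b, λ_1 - a) = (-5, 8.0902); multiply by -1 so the first entry is positive: u = (5, -8.0902).
  ||u|| = √((5)² + (-8.0902)²) = √(90.4508) ≈ 9.5106,
  v_1 = u/||u|| ≈ (0.5257, -0.8507) (||v_1|| = 1).

λ_1 = 19.0902,  λ_2 = 7.9098;  v_1 ≈ (0.5257, -0.8507)


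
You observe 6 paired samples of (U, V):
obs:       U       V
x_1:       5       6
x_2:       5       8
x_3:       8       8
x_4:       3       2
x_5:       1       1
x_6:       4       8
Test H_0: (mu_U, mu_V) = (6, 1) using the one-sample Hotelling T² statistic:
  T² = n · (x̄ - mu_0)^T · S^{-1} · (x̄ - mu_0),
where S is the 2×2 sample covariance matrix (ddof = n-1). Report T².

Step 1 — sample mean vector:
  mean(U) = (5 + 5 + 8 + 3 + 1 + 4) / 6 = 26/6 = 4.3333
  mean(V) = (6 + 8 + 8 + 2 + 1 + 8) / 6 = 33/6 = 5.5
  x̄ = (4.3333, 5.5),  deviation x̄ - mu_0 = (4.3333, 5.5) - (6, 1) = (-1.6667, 4.5).

Step 2 — sample covariance matrix, S[i,j] = (1/(n-1)) · Σ_k (x_{k,i} - mean_i) · (x_{k,j} - mean_j), divisor n-1 = 5:
  S[U,U] = ((0.6667)·(0.6667) + (0.6667)·(0.6667) + (3.6667)·(3.6667) + (-1.3333)·(-1.3333) + (-3.3333)·(-3.3333) + (-0.3333)·(-0.3333)) / 5 = 27.3333/5 = 5.4667
  S[U,V] = ((0.6667)·(0.5) + (0.6667)·(2.5) + (3.6667)·(2.5) + (-1.3333)·(-3.5) + (-3.3333)·(-4.5) + (-0.3333)·(2.5)) / 5 = 30/5 = 6
  S[V,V] = ((0.5)·(0.5) + (2.5)·(2.5) + (2.5)·(2.5) + (-3.5)·(-3.5) + (-4.5)·(-4.5) + (2.5)·(2.5)) / 5 = 51.5/5 = 10.3
  S = [[5.4667, 6],
 [6, 10.3]].

Step 3 — invert S. det(S) = 5.4667·10.3 - (6)² = 20.3067.
  S^{-1} = (1/det) · [[d, -b], [-b, a]] = [[0.5072, -0.2955],
 [-0.2955, 0.2692]].

Step 4 — quadratic form (x̄ - mu_0)^T · S^{-1} · (x̄ - mu_0):
  S^{-1} · (x̄ - mu_0) = (-2.175, 1.7039),
  (x̄ - mu_0)^T · [...] = (-1.6667)·(-2.175) + (4.5)·(1.7039) = 11.2924.

Step 5 — scale by n: T² = 6 · 11.2924 = 67.7544.

T² ≈ 67.7544


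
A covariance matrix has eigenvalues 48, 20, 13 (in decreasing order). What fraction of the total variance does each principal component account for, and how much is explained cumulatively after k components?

Step 1 — total variance = trace(Sigma) = Σ λ_i = 48 + 20 + 13 = 81.

Step 2 — fraction explained by component i = λ_i / Σ λ:
  PC1: 48/81 = 0.5926
  PC2: 20/81 = 0.2469
  PC3: 13/81 = 0.1605

Step 3 — cumulative fraction after k components = (λ_1 + ... + λ_k) / Σ λ:
  k = 1: 48/81 = 0.5926
  k = 2: (48 + 20)/81 = 68/81 = 0.8395
  k = 3: (48 + 20 + 13)/81 = 81/81 = 1

Summary (fraction, with percent):

explained: PC1 0.5926 (59.26%), PC2 0.2469 (24.69%), PC3 0.1605 (16.05%);  cumulative: 0.5926, 0.8395, 1


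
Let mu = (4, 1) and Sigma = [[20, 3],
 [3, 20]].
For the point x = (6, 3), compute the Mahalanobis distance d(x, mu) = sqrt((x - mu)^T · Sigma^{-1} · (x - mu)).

Step 1 — centre the observation: (x - mu) = (2, 2).

Step 2 — invert Sigma. det(Sigma) = 20·20 - (3)² = 391.
  Sigma^{-1} = (1/det) · [[d, -b], [-b, a]] = [[0.0512, -0.0077],
 [-0.0077, 0.0512]].

Step 3 — form the quadratic (x - mu)^T · Sigma^{-1} · (x - mu):
  Sigma^{-1} · (x - mu) = (0.087, 0.087).
  (x - mu)^T · [Sigma^{-1} · (x - mu)] = (2)·(0.087) + (2)·(0.087) = 0.3478.

Step 4 — take square root: d = √(0.3478) ≈ 0.5898.

d(x, mu) = √(0.3478) ≈ 0.5898


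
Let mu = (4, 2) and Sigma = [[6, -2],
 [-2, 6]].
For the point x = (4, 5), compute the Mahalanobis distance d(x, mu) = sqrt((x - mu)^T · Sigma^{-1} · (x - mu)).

Step 1 — centre the observation: (x - mu) = (0, 3).

Step 2 — invert Sigma. det(Sigma) = 6·6 - (-2)² = 32.
  Sigma^{-1} = (1/det) · [[d, -b], [-b, a]] = [[0.1875, 0.0625],
 [0.0625, 0.1875]].

Step 3 — form the quadratic (x - mu)^T · Sigma^{-1} · (x - mu):
  Sigma^{-1} · (x - mu) = (0.1875, 0.5625).
  (x - mu)^T · [Sigma^{-1} · (x - mu)] = (0)·(0.1875) + (3)·(0.5625) = 1.6875.

Step 4 — take square root: d = √(1.6875) ≈ 1.299.

d(x, mu) = √(1.6875) ≈ 1.299


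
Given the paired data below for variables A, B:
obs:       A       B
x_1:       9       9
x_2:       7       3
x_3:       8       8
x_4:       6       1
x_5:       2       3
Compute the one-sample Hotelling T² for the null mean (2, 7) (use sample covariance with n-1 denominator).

Step 1 — sample mean vector:
  mean(A) = (9 + 7 + 8 + 6 + 2) / 5 = 32/5 = 6.4
  mean(B) = (9 + 3 + 8 + 1 + 3) / 5 = 24/5 = 4.8
  x̄ = (6.4, 4.8),  deviation x̄ - mu_0 = (6.4, 4.8) - (2, 7) = (4.4, -2.2).

Step 2 — sample covariance matrix, S[i,j] = (1/(n-1)) · Σ_k (x_{k,i} - mean_i) · (x_{k,j} - mean_j), divisor n-1 = 4:
  S[A,A] = ((2.6)·(2.6) + (0.6)·(0.6) + (1.6)·(1.6) + (-0.4)·(-0.4) + (-4.4)·(-4.4)) / 4 = 29.2/4 = 7.3
  S[A,B] = ((2.6)·(4.2) + (0.6)·(-1.8) + (1.6)·(3.2) + (-0.4)·(-3.8) + (-4.4)·(-1.8)) / 4 = 24.4/4 = 6.1
  S[B,B] = ((4.2)·(4.2) + (-1.8)·(-1.8) + (3.2)·(3.2) + (-3.8)·(-3.8) + (-1.8)·(-1.8)) / 4 = 48.8/4 = 12.2
  S = [[7.3, 6.1],
 [6.1, 12.2]].

Step 3 — invert S. det(S) = 7.3·12.2 - (6.1)² = 51.85.
  S^{-1} = (1/det) · [[d, -b], [-b, a]] = [[0.2353, -0.1176],
 [-0.1176, 0.1408]].

Step 4 — quadratic form (x̄ - mu_0)^T · S^{-1} · (x̄ - mu_0):
  S^{-1} · (x̄ - mu_0) = (1.2941, -0.8274),
  (x̄ - mu_0)^T · [...] = (4.4)·(1.2941) + (-2.2)·(-0.8274) = 7.5144.

Step 5 — scale by n: T² = 5 · 7.5144 = 37.5718.

T² ≈ 37.5718


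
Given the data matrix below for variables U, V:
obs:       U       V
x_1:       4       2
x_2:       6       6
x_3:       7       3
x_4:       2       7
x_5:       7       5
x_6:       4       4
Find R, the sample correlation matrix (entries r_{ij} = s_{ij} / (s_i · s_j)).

Step 1 — column means:
  mean(U) = (4 + 6 + 7 + 2 + 7 + 4) / 6 = 30/6 = 5
  mean(V) = (2 + 6 + 3 + 7 + 5 + 4) / 6 = 27/6 = 4.5

Step 2 — sample variances and covariances s[i,j] = (1/(n-1)) · Σ_k (x_{k,i} - mean_i) · (x_{k,j} - mean_j), with n-1 = 5:
  s[U,U] = ((-1)·(-1) + (1)·(1) + (2)·(2) + (-3)·(-3) + (2)·(2) + (-1)·(-1)) / 5 = 20/5 = 4
  s[U,V] = ((-1)·(-2.5) + (1)·(1.5) + (2)·(-1.5) + (-3)·(2.5) + (2)·(0.5) + (-1)·(-0.5)) / 5 = -5/5 = -1
  s[V,V] = ((-2.5)·(-2.5) + (1.5)·(1.5) + (-1.5)·(-1.5) + (2.5)·(2.5) + (0.5)·(0.5) + (-0.5)·(-0.5)) / 5 = 17.5/5 = 3.5
  Sample standard deviations s_i = √(s[i,i]):
  s(U) = √(4) = 2
  s(V) = √(3.5) = 1.8708

Step 3 — r_{ij} = s_{ij} / (s_i · s_j):
  r[U,U] = 1 (diagonal).
  r[U,V] = -1 / (2 · 1.8708) = -1 / 3.7417 = -0.2673
  r[V,V] = 1 (diagonal).

R is symmetric with unit diagonal. Assembling:

R = [[1, -0.2673],
 [-0.2673, 1]]


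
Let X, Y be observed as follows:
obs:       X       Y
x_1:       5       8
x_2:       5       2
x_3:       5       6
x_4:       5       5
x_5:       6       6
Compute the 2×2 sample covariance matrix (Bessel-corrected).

Step 1 — column means:
  mean(X) = (5 + 5 + 5 + 5 + 6) / 5 = 26/5 = 5.2
  mean(Y) = (8 + 2 + 6 + 5 + 6) / 5 = 27/5 = 5.4

Step 2 — sample covariance S[i,j] = (1/(n-1)) · Σ_k (x_{k,i} - mean_i) · (x_{k,j} - mean_j), with n-1 = 4.
  S[X,X] = ((-0.2)·(-0.2) + (-0.2)·(-0.2) + (-0.2)·(-0.2) + (-0.2)·(-0.2) + (0.8)·(0.8)) / 4 = 0.8/4 = 0.2
  S[X,Y] = ((-0.2)·(2.6) + (-0.2)·(-3.4) + (-0.2)·(0.6) + (-0.2)·(-0.4) + (0.8)·(0.6)) / 4 = 0.6/4 = 0.15
  S[Y,Y] = ((2.6)·(2.6) + (-3.4)·(-3.4) + (0.6)·(0.6) + (-0.4)·(-0.4) + (0.6)·(0.6)) / 4 = 19.2/4 = 4.8

S is symmetric (S[j,i] = S[i,j]). Assembling:

S = [[0.2, 0.15],
 [0.15, 4.8]]


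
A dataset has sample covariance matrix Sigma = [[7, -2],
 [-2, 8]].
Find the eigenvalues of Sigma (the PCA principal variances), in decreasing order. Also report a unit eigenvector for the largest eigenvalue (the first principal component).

Step 1 — characteristic polynomial of 2×2 Sigma:
  det(Sigma - λI) = λ² - trace · λ + det = 0.
  trace = 7 + 8 = 15, det = 7·8 - (-2)² = 52.
Step 2 — discriminant:
  Δ = trace² - 4·det = 225 - 208 = 17.
Step 3 — eigenvalues:
  λ = (trace ± √Δ)/2 = (15 ± 4.1231)/2,
  λ_1 = 9.5616,  λ_2 = 5.4384.

Step 4 — unit eigenvector for λ_1: solve (Sigma - λ_1 I)v = 0. First row:
  (7 - 9.5616)·v_x + (-2)·v_y = 0, i.e. (-2.5616)·v_x + (-2)·v_y = 0,
  so v ∝ (b, λ_1 - a) = (-2, 2.5616); multiply by -1 so the first entry is positive: u = (2, -2.5616).
  ||u|| = √((2)² + (-2.5616)²) = √(10.5616) ≈ 3.2499,
  v_1 = u/||u|| ≈ (0.6154, -0.7882) (||v_1|| = 1).

λ_1 = 9.5616,  λ_2 = 5.4384;  v_1 ≈ (0.6154, -0.7882)


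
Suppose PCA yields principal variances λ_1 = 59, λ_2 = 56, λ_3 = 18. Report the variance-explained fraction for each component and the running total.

Step 1 — total variance = trace(Sigma) = Σ λ_i = 59 + 56 + 18 = 133.

Step 2 — fraction explained by component i = λ_i / Σ λ:
  PC1: 59/133 = 0.4436
  PC2: 56/133 = 0.4211
  PC3: 18/133 = 0.1353

Step 3 — cumulative fraction after k components = (λ_1 + ... + λ_k) / Σ λ:
  k = 1: 59/133 = 0.4436
  k = 2: (59 + 56)/133 = 115/133 = 0.8647
  k = 3: (59 + 56 + 18)/133 = 133/133 = 1

Summary (fraction, with percent):

explained: PC1 0.4436 (44.36%), PC2 0.4211 (42.11%), PC3 0.1353 (13.53%);  cumulative: 0.4436, 0.8647, 1


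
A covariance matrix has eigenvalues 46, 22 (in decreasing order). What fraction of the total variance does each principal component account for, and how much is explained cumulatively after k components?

Step 1 — total variance = trace(Sigma) = Σ λ_i = 46 + 22 = 68.

Step 2 — fraction explained by component i = λ_i / Σ λ:
  PC1: 46/68 = 0.6765
  PC2: 22/68 = 0.3235

Step 3 — cumulative fraction after k components = (λ_1 + ... + λ_k) / Σ λ:
  k = 1: 46/68 = 0.6765
  k = 2: (46 + 22)/68 = 68/68 = 1

Summary (fraction, with percent):

explained: PC1 0.6765 (67.65%), PC2 0.3235 (32.35%);  cumulative: 0.6765, 1


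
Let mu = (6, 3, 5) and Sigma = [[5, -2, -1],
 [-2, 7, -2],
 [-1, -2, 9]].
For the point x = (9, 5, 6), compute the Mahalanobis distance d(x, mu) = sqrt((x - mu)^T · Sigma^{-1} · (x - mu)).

Step 1 — centre the observation: (x - mu) = (3, 2, 1).

Step 2 — invert Sigma (cofactor / det for 3×3, or solve directly):
  Sigma^{-1} = [[0.2418, 0.082, 0.0451],
 [0.082, 0.1803, 0.0492],
 [0.0451, 0.0492, 0.127]].

Step 3 — form the quadratic (x - mu)^T · Sigma^{-1} · (x - mu):
  Sigma^{-1} · (x - mu) = (0.9344, 0.6557, 0.3607).
  (x - mu)^T · [Sigma^{-1} · (x - mu)] = (3)·(0.9344) + (2)·(0.6557) + (1)·(0.3607) = 4.4754.

Step 4 — take square root: d = √(4.4754) ≈ 2.1155.

d(x, mu) = √(4.4754) ≈ 2.1155


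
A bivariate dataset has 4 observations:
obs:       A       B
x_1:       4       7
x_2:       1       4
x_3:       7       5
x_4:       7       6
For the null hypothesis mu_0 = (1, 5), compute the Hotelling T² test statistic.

Step 1 — sample mean vector:
  mean(A) = (4 + 1 + 7 + 7) / 4 = 19/4 = 4.75
  mean(B) = (7 + 4 + 5 + 6) / 4 = 22/4 = 5.5
  x̄ = (4.75, 5.5),  deviation x̄ - mu_0 = (4.75, 5.5) - (1, 5) = (3.75, 0.5).

Step 2 — sample covariance matrix, S[i,j] = (1/(n-1)) · Σ_k (x_{k,i} - mean_i) · (x_{k,j} - mean_j), divisor n-1 = 3:
  S[A,A] = ((-0.75)·(-0.75) + (-3.75)·(-3.75) + (2.25)·(2.25) + (2.25)·(2.25)) / 3 = 24.75/3 = 8.25
  S[A,B] = ((-0.75)·(1.5) + (-3.75)·(-1.5) + (2.25)·(-0.5) + (2.25)·(0.5)) / 3 = 4.5/3 = 1.5
  S[B,B] = ((1.5)·(1.5) + (-1.5)·(-1.5) + (-0.5)·(-0.5) + (0.5)·(0.5)) / 3 = 5/3 = 1.6667
  S = [[8.25, 1.5],
 [1.5, 1.6667]].

Step 3 — invert S. det(S) = 8.25·1.6667 - (1.5)² = 11.5.
  S^{-1} = (1/det) · [[d, -b], [-b, a]] = [[0.1449, -0.1304],
 [-0.1304, 0.7174]].

Step 4 — quadratic form (x̄ - mu_0)^T · S^{-1} · (x̄ - mu_0):
  S^{-1} · (x̄ - mu_0) = (0.4783, -0.1304),
  (x̄ - mu_0)^T · [...] = (3.75)·(0.4783) + (0.5)·(-0.1304) = 1.7283.

Step 5 — scale by n: T² = 4 · 1.7283 = 6.913.

T² ≈ 6.913


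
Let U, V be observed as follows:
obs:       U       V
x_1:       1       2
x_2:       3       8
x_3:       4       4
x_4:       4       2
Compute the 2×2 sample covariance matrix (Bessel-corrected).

Step 1 — column means:
  mean(U) = (1 + 3 + 4 + 4) / 4 = 12/4 = 3
  mean(V) = (2 + 8 + 4 + 2) / 4 = 16/4 = 4

Step 2 — sample covariance S[i,j] = (1/(n-1)) · Σ_k (x_{k,i} - mean_i) · (x_{k,j} - mean_j), with n-1 = 3.
  S[U,U] = ((-2)·(-2) + (0)·(0) + (1)·(1) + (1)·(1)) / 3 = 6/3 = 2
  S[U,V] = ((-2)·(-2) + (0)·(4) + (1)·(0) + (1)·(-2)) / 3 = 2/3 = 0.6667
  S[V,V] = ((-2)·(-2) + (4)·(4) + (0)·(0) + (-2)·(-2)) / 3 = 24/3 = 8

S is symmetric (S[j,i] = S[i,j]). Assembling:

S = [[2, 0.6667],
 [0.6667, 8]]


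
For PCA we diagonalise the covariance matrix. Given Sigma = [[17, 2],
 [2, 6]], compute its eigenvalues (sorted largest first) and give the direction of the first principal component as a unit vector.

Step 1 — characteristic polynomial of 2×2 Sigma:
  det(Sigma - λI) = λ² - trace · λ + det = 0.
  trace = 17 + 6 = 23, det = 17·6 - (2)² = 98.
Step 2 — discriminant:
  Δ = trace² - 4·det = 529 - 392 = 137.
Step 3 — eigenvalues:
  λ = (trace ± √Δ)/2 = (23 ± 11.7047)/2,
  λ_1 = 17.3523,  λ_2 = 5.6477.

Step 4 — unit eigenvector for λ_1: solve (Sigma - λ_1 I)v = 0. First row:
  (17 - 17.3523)·v_x + (2)·v_y = 0, i.e. (-0.3523)·v_x + (2)·v_y = 0,
  so v ∝ (b, λ_1 - a) = (2, 0.3523) = u.
  ||u|| = √((2)² + (0.3523)²) = √(4.1242) ≈ 2.0308,
  v_1 = u/||u|| ≈ (0.9848, 0.1735) (||v_1|| = 1).

λ_1 = 17.3523,  λ_2 = 5.6477;  v_1 ≈ (0.9848, 0.1735)


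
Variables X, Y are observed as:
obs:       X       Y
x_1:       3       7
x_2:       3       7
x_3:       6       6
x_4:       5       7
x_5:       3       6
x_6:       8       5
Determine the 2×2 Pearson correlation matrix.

Step 1 — column means:
  mean(X) = (3 + 3 + 6 + 5 + 3 + 8) / 6 = 28/6 = 4.6667
  mean(Y) = (7 + 7 + 6 + 7 + 6 + 5) / 6 = 38/6 = 6.3333

Step 2 — sample variances and covariances s[i,j] = (1/(n-1)) · Σ_k (x_{k,i} - mean_i) · (x_{k,j} - mean_j), with n-1 = 5:
  s[X,X] = ((-1.6667)·(-1.6667) + (-1.6667)·(-1.6667) + (1.3333)·(1.3333) + (0.3333)·(0.3333) + (-1.6667)·(-1.6667) + (3.3333)·(3.3333)) / 5 = 21.3333/5 = 4.2667
  s[X,Y] = ((-1.6667)·(0.6667) + (-1.6667)·(0.6667) + (1.3333)·(-0.3333) + (0.3333)·(0.6667) + (-1.6667)·(-0.3333) + (3.3333)·(-1.3333)) / 5 = -6.3333/5 = -1.2667
  s[Y,Y] = ((0.6667)·(0.6667) + (0.6667)·(0.6667) + (-0.3333)·(-0.3333) + (0.6667)·(0.6667) + (-0.3333)·(-0.3333) + (-1.3333)·(-1.3333)) / 5 = 3.3333/5 = 0.6667
  Sample standard deviations s_i = √(s[i,i]):
  s(X) = √(4.2667) = 2.0656
  s(Y) = √(0.6667) = 0.8165

Step 3 — r_{ij} = s_{ij} / (s_i · s_j):
  r[X,X] = 1 (diagonal).
  r[X,Y] = -1.2667 / (2.0656 · 0.8165) = -1.2667 / 1.6865 = -0.751
  r[Y,Y] = 1 (diagonal).

R is symmetric with unit diagonal. Assembling:

R = [[1, -0.751],
 [-0.751, 1]]
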